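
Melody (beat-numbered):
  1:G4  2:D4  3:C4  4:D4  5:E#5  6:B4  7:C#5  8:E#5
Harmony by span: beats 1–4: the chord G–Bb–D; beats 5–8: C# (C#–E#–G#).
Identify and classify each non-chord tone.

The harmony at that moment is G minor triad (G, Bb, D); C4 is not a chord tone.
It is approached by step down from D4 and left by step up to D4.
Step away and step back to the same note — a neighbor tone (lower neighbor).
The harmony at that moment is C# major triad (C#, E#, G#); B4 is not a chord tone.
It is approached by leap down from E#5 and left by step up to C#5.
Leap in, step out — an appoggiatura.

C4 (beat 3) — neighbor tone; B4 (beat 6) — appoggiatura.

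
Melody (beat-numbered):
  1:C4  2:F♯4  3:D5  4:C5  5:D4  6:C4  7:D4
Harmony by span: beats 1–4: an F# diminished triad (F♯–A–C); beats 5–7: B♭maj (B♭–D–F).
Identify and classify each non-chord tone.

D5 (beat 3) — appoggiatura; C4 (beat 6) — neighbor tone.

The harmony at that moment is F♯ diminished triad (F♯, A, C); D5 is not a chord tone.
It is approached by leap up from F♯4 and left by step down to C5.
Leap in, step out — an appoggiatura.
The harmony at that moment is B♭ major triad (B♭, D, F); C4 is not a chord tone.
It is approached by step down from D4 and left by step up to D4.
Step away and step back to the same note — a neighbor tone (lower neighbor).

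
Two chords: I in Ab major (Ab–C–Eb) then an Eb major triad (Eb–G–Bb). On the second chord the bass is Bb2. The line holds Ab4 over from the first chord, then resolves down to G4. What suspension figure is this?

7–6 suspension.

At the second chord the bass is Bb2. The suspended Ab4 lies a seventh above the bass; after resolving down by step to G4, the interval above the bass becomes a sixth.
Suspension figures are named by those two intervals: 7–6.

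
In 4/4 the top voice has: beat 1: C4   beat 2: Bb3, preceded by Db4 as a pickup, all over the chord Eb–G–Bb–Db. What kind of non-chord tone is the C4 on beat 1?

The harmony at that moment is Eb dominant seventh chord (Eb, G, Bb, Db); C4 is not a chord tone.
It is approached by step down from Db4 and left by step down to Bb3.
Step in, step out in the same direction — a passing tone.

Passing tone.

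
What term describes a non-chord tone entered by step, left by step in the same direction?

Passing tone.

Approach: by step. Departure: by step, continuing in the same direction.
Stepwise on both sides with no change of direction means the note fills in the space between two different chord tones — a passing tone. (Had it turned back to its starting note it would be a neighbor tone instead.)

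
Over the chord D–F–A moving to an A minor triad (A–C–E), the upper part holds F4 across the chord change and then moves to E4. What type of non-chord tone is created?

F4 is a suspension.

The harmony at that moment is A minor triad (A, C, E); F4 is not a chord tone.
It is held over (the same pitch as the preceding F4) and left by step down to E4.
Held over from the previous chord and resolving down by step — a suspension.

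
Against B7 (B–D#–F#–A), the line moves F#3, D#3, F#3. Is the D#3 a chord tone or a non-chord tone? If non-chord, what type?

B dominant seventh chord contains B, D#, F#, A; D# is the third, so it is a chord tone.

Chord tone (the third of B dominant seventh chord).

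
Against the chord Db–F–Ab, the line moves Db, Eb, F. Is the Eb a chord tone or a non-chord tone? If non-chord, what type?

Non-chord tone — a passing tone.

The harmony at that moment is Db major triad (Db, F, Ab); Eb is not a chord tone.
It is approached by step up from Db and left by step up to F.
Step in, step out in the same direction — a passing tone.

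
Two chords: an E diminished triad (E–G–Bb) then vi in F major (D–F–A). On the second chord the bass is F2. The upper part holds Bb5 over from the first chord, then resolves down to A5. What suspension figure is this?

At the second chord the bass is F2. The suspended Bb5 lies a fourth above the bass; after resolving down by step to A5, the interval above the bass becomes a third.
Suspension figures are named by those two intervals: 4–3.

4–3 suspension.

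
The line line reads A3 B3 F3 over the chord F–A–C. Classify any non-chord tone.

The harmony at that moment is F major triad (F, A, C); B3 is not a chord tone.
It is approached by step up from A3 and left by leap down to F3.
Step in, leap out — an escape tone.

B3 is an escape tone.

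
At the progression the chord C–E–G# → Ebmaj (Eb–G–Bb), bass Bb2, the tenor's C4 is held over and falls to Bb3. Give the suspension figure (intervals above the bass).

At the second chord the bass is Bb2. The suspended C4 lies a ninth above the bass; after resolving down by step to Bb3, the interval above the bass becomes an octave.
Suspension figures are named by those two intervals: 9–8.

9–8 suspension.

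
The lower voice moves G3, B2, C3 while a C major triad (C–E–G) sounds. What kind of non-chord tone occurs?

The harmony at that moment is C major triad (C, E, G); B2 is not a chord tone.
It is approached by leap down from G3 and left by step up to C3.
Leap in, step out — an appoggiatura.

B2 is an appoggiatura.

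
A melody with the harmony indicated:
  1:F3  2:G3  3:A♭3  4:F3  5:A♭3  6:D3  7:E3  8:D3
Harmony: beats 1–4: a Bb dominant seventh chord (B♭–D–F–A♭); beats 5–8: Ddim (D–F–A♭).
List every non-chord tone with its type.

G3 (beat 2) — passing tone; E3 (beat 7) — neighbor tone.

The harmony at that moment is B♭ dominant seventh chord (B♭, D, F, A♭); G3 is not a chord tone.
It is approached by step up from F3 and left by step up to A♭3.
Step in, step out in the same direction — a passing tone.
The harmony at that moment is D diminished triad (D, F, A♭); E3 is not a chord tone.
It is approached by step up from D3 and left by step down to D3.
Step away and step back to the same note — a neighbor tone (upper neighbor).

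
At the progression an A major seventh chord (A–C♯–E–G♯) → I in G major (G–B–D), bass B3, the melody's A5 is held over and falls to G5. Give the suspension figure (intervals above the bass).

At the second chord the bass is B3. The suspended A5 lies a seventh above the bass; after resolving down by step to G5, the interval above the bass becomes a sixth.
Suspension figures are named by those two intervals: 7–6.

7–6 suspension.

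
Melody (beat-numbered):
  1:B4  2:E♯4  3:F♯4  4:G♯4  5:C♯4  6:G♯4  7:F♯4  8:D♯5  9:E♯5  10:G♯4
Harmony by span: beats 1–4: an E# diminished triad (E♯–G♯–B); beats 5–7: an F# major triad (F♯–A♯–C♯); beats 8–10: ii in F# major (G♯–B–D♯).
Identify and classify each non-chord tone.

The harmony at that moment is E♯ diminished triad (E♯, G♯, B); F♯4 is not a chord tone.
It is approached by step up from E♯4 and left by step up to G♯4.
Step in, step out in the same direction — a passing tone.
The harmony at that moment is F♯ major triad (F♯, A♯, C♯); G♯4 is not a chord tone.
It is approached by leap up from C♯4 and left by step down to F♯4.
Leap in, step out — an appoggiatura.
The harmony at that moment is G♯ minor triad (G♯, B, D♯); E♯5 is not a chord tone.
It is approached by step up from D♯5 and left by leap down to G♯4.
Step in, leap out — an escape tone.

F♯4 (beat 3) — passing tone; G♯4 (beat 6) — appoggiatura; E♯5 (beat 9) — escape tone.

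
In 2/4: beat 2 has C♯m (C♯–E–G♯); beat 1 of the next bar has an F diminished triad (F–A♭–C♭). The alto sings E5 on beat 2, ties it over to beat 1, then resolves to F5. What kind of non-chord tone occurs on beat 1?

Retardation.

The harmony at that moment is F diminished triad (F, A♭, C♭); E5 is not a chord tone.
It is held over (the same pitch as the preceding E5) and left by step up to F5.
Held over from the previous chord and resolving up by step — a retardation.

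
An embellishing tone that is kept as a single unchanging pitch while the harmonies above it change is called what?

Approach: none. Departure: none — a single pitch is sustained while the chords change around it, passing through harmonies that do not contain it.
No melodic motion at all; the dissonance is created entirely by the moving harmonies against the stationary note — a pedal tone (pedal point).

Pedal tone.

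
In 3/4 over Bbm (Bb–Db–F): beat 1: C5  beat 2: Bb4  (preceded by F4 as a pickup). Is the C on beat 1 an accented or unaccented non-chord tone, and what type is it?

Accented appoggiatura.

The harmony at that moment is Bb minor triad (Bb, Db, F); C5 is not a chord tone.
It is approached by leap up from F4 and left by step down to Bb4.
Leap in, step out — an appoggiatura.
It falls on the downbeat, so it is accented.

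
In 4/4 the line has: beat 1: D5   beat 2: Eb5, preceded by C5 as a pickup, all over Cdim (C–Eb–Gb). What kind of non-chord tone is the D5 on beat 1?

The harmony at that moment is C diminished triad (C, Eb, Gb); D5 is not a chord tone.
It is approached by step up from C5 and left by step up to Eb5.
Step in, step out in the same direction — a passing tone.

Passing tone.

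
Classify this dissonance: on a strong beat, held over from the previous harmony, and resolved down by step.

Suspension.

Approach: by preparation — the pitch is first a chord tone, then held (tied or repeated) while the harmony changes under it. Departure: down by step. Metric position: strong.
A prepared dissonance that resolves downward by step — a suspension. (The same figure resolving upward would be a retardation.)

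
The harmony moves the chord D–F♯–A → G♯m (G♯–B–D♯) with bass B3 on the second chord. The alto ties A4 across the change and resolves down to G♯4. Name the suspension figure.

7–6 suspension.

At the second chord the bass is B3. The suspended A4 lies a seventh above the bass; after resolving down by step to G♯4, the interval above the bass becomes a sixth.
Suspension figures are named by those two intervals: 7–6.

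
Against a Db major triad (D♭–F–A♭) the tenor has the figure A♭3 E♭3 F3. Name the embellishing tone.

E♭3 is an appoggiatura.

The harmony at that moment is D♭ major triad (D♭, F, A♭); E♭3 is not a chord tone.
It is approached by leap down from A♭3 and left by step up to F3.
Leap in, step out — an appoggiatura.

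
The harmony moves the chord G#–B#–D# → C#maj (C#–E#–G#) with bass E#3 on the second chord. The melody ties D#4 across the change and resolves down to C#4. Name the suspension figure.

7–6 suspension.

At the second chord the bass is E#3. The suspended D#4 lies a seventh above the bass; after resolving down by step to C#4, the interval above the bass becomes a sixth.
Suspension figures are named by those two intervals: 7–6.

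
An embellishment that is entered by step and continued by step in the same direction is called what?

Passing tone.

Approach: by step. Departure: by step, continuing in the same direction.
Stepwise on both sides with no change of direction means the note fills in the space between two different chord tones — a passing tone. (Had it turned back to its starting note it would be a neighbor tone instead.)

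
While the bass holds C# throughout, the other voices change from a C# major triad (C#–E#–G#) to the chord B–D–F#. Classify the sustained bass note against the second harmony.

Pedal tone (pedal point).

The harmony at that moment is B minor triad (B, D, F#); C# is not a chord tone.
It is held over (the same pitch as the preceding C#) and then sustained as the same pitch into the next harmony.
Sustained through a change of harmony — a pedal tone.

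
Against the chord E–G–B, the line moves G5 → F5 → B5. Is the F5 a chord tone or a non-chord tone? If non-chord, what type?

The harmony at that moment is E minor triad (E, G, B); F5 is not a chord tone.
It is approached by step down from G5 and left by leap up to B5.
Step in, leap out — an escape tone.

Non-chord tone — an escape tone.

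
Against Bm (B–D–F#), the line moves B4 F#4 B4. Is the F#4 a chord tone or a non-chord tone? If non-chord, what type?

Chord tone (the fifth of B minor triad).

B minor triad contains B, D, F#; F# is the fifth, so it is a chord tone.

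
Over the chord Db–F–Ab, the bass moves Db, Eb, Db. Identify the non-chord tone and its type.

The harmony at that moment is Db major triad (Db, F, Ab); Eb is not a chord tone.
It is approached by step up from Db and left by step down to Db.
Step away and step back to the same note — a neighbor tone (upper neighbor).

Eb is a neighbor tone.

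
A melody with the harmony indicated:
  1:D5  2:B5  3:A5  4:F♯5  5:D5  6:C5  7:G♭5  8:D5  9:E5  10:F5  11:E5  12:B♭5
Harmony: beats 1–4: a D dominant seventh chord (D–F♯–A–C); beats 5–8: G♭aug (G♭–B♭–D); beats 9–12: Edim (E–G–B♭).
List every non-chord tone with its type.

The harmony at that moment is D dominant seventh chord (D, F♯, A, C); B5 is not a chord tone.
It is approached by leap up from D5 and left by step down to A5.
Leap in, step out — an appoggiatura.
The harmony at that moment is G♭ augmented triad (G♭, B♭, D); C5 is not a chord tone.
It is approached by step down from D5 and left by leap up to G♭5.
Step in, leap out — an escape tone.
The harmony at that moment is E diminished triad (E, G, B♭); F5 is not a chord tone.
It is approached by step up from E5 and left by step down to E5.
Step away and step back to the same note — a neighbor tone (upper neighbor).

B5 (beat 2) — appoggiatura; C5 (beat 6) — escape tone; F5 (beat 10) — neighbor tone.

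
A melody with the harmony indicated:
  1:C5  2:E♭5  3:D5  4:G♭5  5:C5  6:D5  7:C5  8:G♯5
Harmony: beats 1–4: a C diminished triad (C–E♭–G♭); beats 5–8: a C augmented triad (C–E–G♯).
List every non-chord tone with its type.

The harmony at that moment is C diminished triad (C, E♭, G♭); D5 is not a chord tone.
It is approached by step down from E♭5 and left by leap up to G♭5.
Step in, leap out — an escape tone.
The harmony at that moment is C augmented triad (C, E, G♯); D5 is not a chord tone.
It is approached by step up from C5 and left by step down to C5.
Step away and step back to the same note — a neighbor tone (upper neighbor).

D5 (beat 3) — escape tone; D5 (beat 6) — neighbor tone.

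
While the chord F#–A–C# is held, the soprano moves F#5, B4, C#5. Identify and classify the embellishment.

B4 is an appoggiatura.

The harmony at that moment is F# minor triad (F#, A, C#); B4 is not a chord tone.
It is approached by leap down from F#5 and left by step up to C#5.
Leap in, step out — an appoggiatura.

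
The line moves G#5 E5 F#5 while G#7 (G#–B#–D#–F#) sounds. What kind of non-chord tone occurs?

E5 is an appoggiatura.

The harmony at that moment is G# dominant seventh chord (G#, B#, D#, F#); E5 is not a chord tone.
It is approached by leap down from G#5 and left by step up to F#5.
Leap in, step out — an appoggiatura.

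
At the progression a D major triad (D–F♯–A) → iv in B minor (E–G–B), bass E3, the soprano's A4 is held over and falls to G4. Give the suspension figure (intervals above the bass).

4–3 suspension.

At the second chord the bass is E3. The suspended A4 lies a fourth above the bass; after resolving down by step to G4, the interval above the bass becomes a third.
Suspension figures are named by those two intervals: 4–3.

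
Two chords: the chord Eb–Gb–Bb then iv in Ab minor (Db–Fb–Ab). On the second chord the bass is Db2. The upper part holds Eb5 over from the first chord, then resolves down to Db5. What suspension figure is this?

9–8 suspension.

At the second chord the bass is Db2. The suspended Eb5 lies a ninth above the bass; after resolving down by step to Db5, the interval above the bass becomes an octave.
Suspension figures are named by those two intervals: 9–8.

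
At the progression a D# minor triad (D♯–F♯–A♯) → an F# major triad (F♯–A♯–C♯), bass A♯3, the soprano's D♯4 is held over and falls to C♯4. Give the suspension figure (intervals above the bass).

4–3 suspension.

At the second chord the bass is A♯3. The suspended D♯4 lies a fourth above the bass; after resolving down by step to C♯4, the interval above the bass becomes a third.
Suspension figures are named by those two intervals: 4–3.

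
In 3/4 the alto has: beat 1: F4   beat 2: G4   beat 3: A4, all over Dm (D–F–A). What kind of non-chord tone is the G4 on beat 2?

Passing tone.

The harmony at that moment is D minor triad (D, F, A); G4 is not a chord tone.
It is approached by step up from F4 and left by step up to A4.
Step in, step out in the same direction — a passing tone.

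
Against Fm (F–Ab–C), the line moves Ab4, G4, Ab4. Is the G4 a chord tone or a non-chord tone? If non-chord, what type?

The harmony at that moment is F minor triad (F, Ab, C); G4 is not a chord tone.
It is approached by step down from Ab4 and left by step up to Ab4.
Step away and step back to the same note — a neighbor tone (lower neighbor).

Non-chord tone — a neighbor tone.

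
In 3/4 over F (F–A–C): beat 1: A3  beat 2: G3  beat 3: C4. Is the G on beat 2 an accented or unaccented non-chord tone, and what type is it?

Unaccented escape tone.

The harmony at that moment is F major triad (F, A, C); G3 is not a chord tone.
It is approached by step down from A3 and left by leap up to C4.
Step in, leap out — an escape tone.
It falls on a weak beat, so it is unaccented.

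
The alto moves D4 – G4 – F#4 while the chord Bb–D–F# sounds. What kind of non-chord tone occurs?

The harmony at that moment is Bb augmented triad (Bb, D, F#); G4 is not a chord tone.
It is approached by leap up from D4 and left by step down to F#4.
Leap in, step out — an appoggiatura.

G4 is an appoggiatura.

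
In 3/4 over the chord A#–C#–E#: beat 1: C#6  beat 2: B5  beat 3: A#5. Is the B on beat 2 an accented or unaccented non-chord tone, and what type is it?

The harmony at that moment is A# minor triad (A#, C#, E#); B5 is not a chord tone.
It is approached by step down from C#6 and left by step down to A#5.
Step in, step out in the same direction — a passing tone.
It falls on a weak beat, so it is unaccented.

Unaccented passing tone.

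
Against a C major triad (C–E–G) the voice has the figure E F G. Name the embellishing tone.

F is a passing tone.

The harmony at that moment is C major triad (C, E, G); F is not a chord tone.
It is approached by step up from E and left by step up to G.
Step in, step out in the same direction — a passing tone.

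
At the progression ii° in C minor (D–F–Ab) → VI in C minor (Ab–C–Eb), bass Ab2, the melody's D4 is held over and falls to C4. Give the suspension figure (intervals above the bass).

4–3 suspension.

At the second chord the bass is Ab2. The suspended D4 lies a fourth above the bass; after resolving down by step to C4, the interval above the bass becomes a third.
Suspension figures are named by those two intervals: 4–3.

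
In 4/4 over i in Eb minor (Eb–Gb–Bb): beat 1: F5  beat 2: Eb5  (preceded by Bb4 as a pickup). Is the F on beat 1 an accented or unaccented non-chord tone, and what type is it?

The harmony at that moment is Eb minor triad (Eb, Gb, Bb); F5 is not a chord tone.
It is approached by leap up from Bb4 and left by step down to Eb5.
Leap in, step out — an appoggiatura.
It falls on the downbeat, so it is accented.

Accented appoggiatura.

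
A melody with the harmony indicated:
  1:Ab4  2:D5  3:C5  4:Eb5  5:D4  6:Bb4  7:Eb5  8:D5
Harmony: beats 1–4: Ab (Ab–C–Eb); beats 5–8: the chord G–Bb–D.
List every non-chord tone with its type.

The harmony at that moment is Ab major triad (Ab, C, Eb); D5 is not a chord tone.
It is approached by leap up from Ab4 and left by step down to C5.
Leap in, step out — an appoggiatura.
The harmony at that moment is G minor triad (G, Bb, D); Eb5 is not a chord tone.
It is approached by leap up from Bb4 and left by step down to D5.
Leap in, step out — an appoggiatura.

D5 (beat 2) — appoggiatura; Eb5 (beat 7) — appoggiatura.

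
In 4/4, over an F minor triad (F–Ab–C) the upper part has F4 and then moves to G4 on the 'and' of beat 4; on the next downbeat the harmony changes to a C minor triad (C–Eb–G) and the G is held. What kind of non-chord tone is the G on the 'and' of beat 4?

The harmony at that moment is F minor triad (F, Ab, C); G4 is not a chord tone.
It is approached by step up from F4 and then sustained as the same pitch into the next harmony.
Arriving early and becoming a chord tone when the harmony changes — an anticipation.

Anticipation.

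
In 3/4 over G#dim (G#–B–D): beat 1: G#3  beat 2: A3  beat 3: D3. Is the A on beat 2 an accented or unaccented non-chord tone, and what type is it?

The harmony at that moment is G# diminished triad (G#, B, D); A3 is not a chord tone.
It is approached by step up from G#3 and left by leap down to D3.
Step in, leap out — an escape tone.
It falls on a weak beat, so it is unaccented.

Unaccented escape tone.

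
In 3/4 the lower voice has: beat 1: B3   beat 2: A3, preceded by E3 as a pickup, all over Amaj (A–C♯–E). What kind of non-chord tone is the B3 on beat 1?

The harmony at that moment is A major triad (A, C♯, E); B3 is not a chord tone.
It is approached by leap up from E3 and left by step down to A3.
Leap in, step out, metrically accented — an appoggiatura.

Appoggiatura.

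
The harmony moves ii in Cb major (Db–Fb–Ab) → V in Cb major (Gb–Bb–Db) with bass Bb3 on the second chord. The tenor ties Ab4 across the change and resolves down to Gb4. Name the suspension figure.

7–6 suspension.

At the second chord the bass is Bb3. The suspended Ab4 lies a seventh above the bass; after resolving down by step to Gb4, the interval above the bass becomes a sixth.
Suspension figures are named by those two intervals: 7–6.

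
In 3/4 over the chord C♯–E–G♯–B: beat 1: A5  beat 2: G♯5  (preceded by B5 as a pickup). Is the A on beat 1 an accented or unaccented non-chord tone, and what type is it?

The harmony at that moment is C♯ minor seventh chord (C♯, E, G♯, B); A5 is not a chord tone.
It is approached by step down from B5 and left by step down to G♯5.
Step in, step out in the same direction — a passing tone.
It falls on the downbeat, so it is accented.

Accented passing tone.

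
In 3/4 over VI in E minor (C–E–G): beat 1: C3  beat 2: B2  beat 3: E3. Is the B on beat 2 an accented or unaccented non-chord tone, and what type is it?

Unaccented escape tone.

The harmony at that moment is C major triad (C, E, G); B2 is not a chord tone.
It is approached by step down from C3 and left by leap up to E3.
Step in, leap out — an escape tone.
It falls on a weak beat, so it is unaccented.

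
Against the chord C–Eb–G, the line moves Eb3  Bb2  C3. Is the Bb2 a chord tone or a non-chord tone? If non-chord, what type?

Non-chord tone — an appoggiatura.

The harmony at that moment is C minor triad (C, Eb, G); Bb2 is not a chord tone.
It is approached by leap down from Eb3 and left by step up to C3.
Leap in, step out — an appoggiatura.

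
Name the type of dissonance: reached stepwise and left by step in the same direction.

Passing tone.

Approach: by step. Departure: by step, continuing in the same direction.
Stepwise on both sides with no change of direction means the note fills in the space between two different chord tones — a passing tone. (Had it turned back to its starting note it would be a neighbor tone instead.)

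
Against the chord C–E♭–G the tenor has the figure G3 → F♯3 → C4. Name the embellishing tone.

The harmony at that moment is C minor triad (C, E♭, G); F♯3 is not a chord tone.
It is approached by step down from G3 and left by leap up to C4.
Step in, leap out — an escape tone.

F♯3 is an escape tone.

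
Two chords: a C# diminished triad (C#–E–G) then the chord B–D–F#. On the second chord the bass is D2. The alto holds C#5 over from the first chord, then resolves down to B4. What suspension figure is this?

At the second chord the bass is D2. The suspended C#5 lies a seventh above the bass; after resolving down by step to B4, the interval above the bass becomes a sixth.
Suspension figures are named by those two intervals: 7–6.

7–6 suspension.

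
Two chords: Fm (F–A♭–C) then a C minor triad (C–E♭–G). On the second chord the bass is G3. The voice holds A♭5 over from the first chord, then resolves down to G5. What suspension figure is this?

At the second chord the bass is G3. The suspended A♭5 lies a ninth above the bass; after resolving down by step to G5, the interval above the bass becomes an octave.
Suspension figures are named by those two intervals: 9–8.

9–8 suspension.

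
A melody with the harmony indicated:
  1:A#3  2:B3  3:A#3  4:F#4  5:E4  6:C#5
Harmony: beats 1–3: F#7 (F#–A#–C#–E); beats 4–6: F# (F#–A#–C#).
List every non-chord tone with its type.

B3 (beat 2) — neighbor tone; E4 (beat 5) — escape tone.

The harmony at that moment is F# dominant seventh chord (F#, A#, C#, E); B3 is not a chord tone.
It is approached by step up from A#3 and left by step down to A#3.
Step away and step back to the same note — a neighbor tone (upper neighbor).
The harmony at that moment is F# major triad (F#, A#, C#); E4 is not a chord tone.
It is approached by step down from F#4 and left by leap up to C#5.
Step in, leap out — an escape tone.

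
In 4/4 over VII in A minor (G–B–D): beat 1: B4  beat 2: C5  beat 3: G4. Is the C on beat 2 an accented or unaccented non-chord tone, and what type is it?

Unaccented escape tone.

The harmony at that moment is G major triad (G, B, D); C5 is not a chord tone.
It is approached by step up from B4 and left by leap down to G4.
Step in, leap out — an escape tone.
It falls on a weak beat, so it is unaccented.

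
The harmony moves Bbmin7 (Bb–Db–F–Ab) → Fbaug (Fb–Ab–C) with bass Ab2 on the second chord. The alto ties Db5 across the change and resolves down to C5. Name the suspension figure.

At the second chord the bass is Ab2. The suspended Db5 lies a fourth above the bass; after resolving down by step to C5, the interval above the bass becomes a third.
Suspension figures are named by those two intervals: 4–3.

4–3 suspension.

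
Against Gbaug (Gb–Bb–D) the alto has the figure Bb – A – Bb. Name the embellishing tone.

A is a neighbor tone.

The harmony at that moment is Gb augmented triad (Gb, Bb, D); A is not a chord tone.
It is approached by step down from Bb and left by step up to Bb.
Step away and step back to the same note — a neighbor tone (lower neighbor).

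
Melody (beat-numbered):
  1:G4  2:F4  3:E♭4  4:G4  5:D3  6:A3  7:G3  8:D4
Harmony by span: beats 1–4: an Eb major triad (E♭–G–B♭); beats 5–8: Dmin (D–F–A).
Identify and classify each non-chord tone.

The harmony at that moment is E♭ major triad (E♭, G, B♭); F4 is not a chord tone.
It is approached by step down from G4 and left by step down to E♭4.
Step in, step out in the same direction — a passing tone.
The harmony at that moment is D minor triad (D, F, A); G3 is not a chord tone.
It is approached by step down from A3 and left by leap up to D4.
Step in, leap out — an escape tone.

F4 (beat 2) — passing tone; G3 (beat 7) — escape tone.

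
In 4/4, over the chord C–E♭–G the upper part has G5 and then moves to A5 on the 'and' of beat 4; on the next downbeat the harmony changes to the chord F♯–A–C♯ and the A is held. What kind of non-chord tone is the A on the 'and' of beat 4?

The harmony at that moment is C minor triad (C, E♭, G); A5 is not a chord tone.
It is approached by step up from G5 and then sustained as the same pitch into the next harmony.
Arriving early and becoming a chord tone when the harmony changes — an anticipation.

Anticipation.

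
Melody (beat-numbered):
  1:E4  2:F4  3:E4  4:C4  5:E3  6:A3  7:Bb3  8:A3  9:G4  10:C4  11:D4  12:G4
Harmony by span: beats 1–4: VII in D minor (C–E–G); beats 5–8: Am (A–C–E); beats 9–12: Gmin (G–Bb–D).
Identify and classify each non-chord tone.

The harmony at that moment is C major triad (C, E, G); F4 is not a chord tone.
It is approached by step up from E4 and left by step down to E4.
Step away and step back to the same note — a neighbor tone (upper neighbor).
The harmony at that moment is A minor triad (A, C, E); Bb3 is not a chord tone.
It is approached by step up from A3 and left by step down to A3.
Step away and step back to the same note — a neighbor tone (upper neighbor).
The harmony at that moment is G minor triad (G, Bb, D); C4 is not a chord tone.
It is approached by leap down from G4 and left by step up to D4.
Leap in, step out — an appoggiatura.

F4 (beat 2) — neighbor tone; Bb3 (beat 7) — neighbor tone; C4 (beat 10) — appoggiatura.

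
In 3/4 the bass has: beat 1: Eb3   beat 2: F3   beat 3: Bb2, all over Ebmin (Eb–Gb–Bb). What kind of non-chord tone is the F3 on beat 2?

The harmony at that moment is Eb minor triad (Eb, Gb, Bb); F3 is not a chord tone.
It is approached by step up from Eb3 and left by leap down to Bb2.
Step in, leap out, on a weak beat — an escape tone.

Escape tone.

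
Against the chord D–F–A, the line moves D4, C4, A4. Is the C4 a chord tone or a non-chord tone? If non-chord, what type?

The harmony at that moment is D minor triad (D, F, A); C4 is not a chord tone.
It is approached by step down from D4 and left by leap up to A4.
Step in, leap out — an escape tone.

Non-chord tone — an escape tone.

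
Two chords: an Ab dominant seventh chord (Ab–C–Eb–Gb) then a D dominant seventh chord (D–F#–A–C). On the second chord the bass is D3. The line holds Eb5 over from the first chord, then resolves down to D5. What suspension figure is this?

At the second chord the bass is D3. The suspended Eb5 lies a ninth above the bass; after resolving down by step to D5, the interval above the bass becomes an octave.
Suspension figures are named by those two intervals: 9–8.

9–8 suspension.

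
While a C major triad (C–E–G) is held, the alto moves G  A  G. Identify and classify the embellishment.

A is a neighbor tone.

The harmony at that moment is C major triad (C, E, G); A is not a chord tone.
It is approached by step up from G and left by step down to G.
Step away and step back to the same note — a neighbor tone (upper neighbor).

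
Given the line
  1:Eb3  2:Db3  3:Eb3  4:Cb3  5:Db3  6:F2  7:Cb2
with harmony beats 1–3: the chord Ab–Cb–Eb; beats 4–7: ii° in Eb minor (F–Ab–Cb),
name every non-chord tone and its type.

The harmony at that moment is Ab minor triad (Ab, Cb, Eb); Db3 is not a chord tone.
It is approached by step down from Eb3 and left by step up to Eb3.
Step away and step back to the same note — a neighbor tone (lower neighbor).
The harmony at that moment is F diminished triad (F, Ab, Cb); Db3 is not a chord tone.
It is approached by step up from Cb3 and left by leap down to F2.
Step in, leap out — an escape tone.

Db3 (beat 2) — neighbor tone; Db3 (beat 5) — escape tone.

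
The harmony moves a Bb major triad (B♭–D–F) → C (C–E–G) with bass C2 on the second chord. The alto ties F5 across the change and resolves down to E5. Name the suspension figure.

4–3 suspension.

At the second chord the bass is C2. The suspended F5 lies a fourth above the bass; after resolving down by step to E5, the interval above the bass becomes a third.
Suspension figures are named by those two intervals: 4–3.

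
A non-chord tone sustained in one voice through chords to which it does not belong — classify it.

Pedal tone.

Approach: none. Departure: none — a single pitch is sustained while the chords change around it, passing through harmonies that do not contain it.
No melodic motion at all; the dissonance is created entirely by the moving harmonies against the stationary note — a pedal tone (pedal point).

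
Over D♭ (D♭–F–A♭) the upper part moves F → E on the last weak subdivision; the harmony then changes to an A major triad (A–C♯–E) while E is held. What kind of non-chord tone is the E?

The harmony at that moment is D♭ major triad (D♭, F, A♭); E is not a chord tone.
It is approached by step down from F and then sustained as the same pitch into the next harmony.
Arriving early and becoming a chord tone when the harmony changes — an anticipation.

E is an anticipation.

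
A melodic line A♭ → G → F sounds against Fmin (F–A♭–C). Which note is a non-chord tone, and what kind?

The harmony at that moment is F minor triad (F, A♭, C); G is not a chord tone.
It is approached by step down from A♭ and left by step down to F.
Step in, step out in the same direction — a passing tone.

G is a passing tone.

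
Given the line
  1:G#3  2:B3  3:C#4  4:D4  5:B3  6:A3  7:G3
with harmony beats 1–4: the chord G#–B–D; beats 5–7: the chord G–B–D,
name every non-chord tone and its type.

The harmony at that moment is G# diminished triad (G#, B, D); C#4 is not a chord tone.
It is approached by step up from B3 and left by step up to D4.
Step in, step out in the same direction — a passing tone.
The harmony at that moment is G major triad (G, B, D); A3 is not a chord tone.
It is approached by step down from B3 and left by step down to G3.
Step in, step out in the same direction — a passing tone.

C#4 (beat 3) — passing tone; A3 (beat 6) — passing tone.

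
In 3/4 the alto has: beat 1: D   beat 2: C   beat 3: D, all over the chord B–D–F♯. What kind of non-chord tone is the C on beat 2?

The harmony at that moment is B minor triad (B, D, F♯); C is not a chord tone.
It is approached by step down from D and left by step up to D.
Step away and step back to the same note — a neighbor tone (lower neighbor).

Lower neighbor tone.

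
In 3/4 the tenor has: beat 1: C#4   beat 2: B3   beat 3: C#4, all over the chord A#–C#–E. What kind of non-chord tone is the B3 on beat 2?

Lower neighbor tone.

The harmony at that moment is A# diminished triad (A#, C#, E); B3 is not a chord tone.
It is approached by step down from C#4 and left by step up to C#4.
Step away and step back to the same note — a neighbor tone (lower neighbor).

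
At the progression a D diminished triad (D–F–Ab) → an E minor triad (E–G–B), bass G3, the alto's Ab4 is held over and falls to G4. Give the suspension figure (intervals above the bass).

9–8 suspension.

At the second chord the bass is G3. The suspended Ab4 lies a ninth above the bass; after resolving down by step to G4, the interval above the bass becomes an octave.
Suspension figures are named by those two intervals: 9–8.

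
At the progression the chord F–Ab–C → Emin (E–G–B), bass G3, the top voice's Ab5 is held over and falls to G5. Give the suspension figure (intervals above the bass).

At the second chord the bass is G3. The suspended Ab5 lies a ninth above the bass; after resolving down by step to G5, the interval above the bass becomes an octave.
Suspension figures are named by those two intervals: 9–8.

9–8 suspension.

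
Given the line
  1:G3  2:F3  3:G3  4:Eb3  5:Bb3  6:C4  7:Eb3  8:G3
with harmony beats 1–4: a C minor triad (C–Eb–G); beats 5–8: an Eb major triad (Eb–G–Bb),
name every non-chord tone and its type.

F3 (beat 2) — neighbor tone; C4 (beat 6) — escape tone.

The harmony at that moment is C minor triad (C, Eb, G); F3 is not a chord tone.
It is approached by step down from G3 and left by step up to G3.
Step away and step back to the same note — a neighbor tone (lower neighbor).
The harmony at that moment is Eb major triad (Eb, G, Bb); C4 is not a chord tone.
It is approached by step up from Bb3 and left by leap down to Eb3.
Step in, leap out — an escape tone.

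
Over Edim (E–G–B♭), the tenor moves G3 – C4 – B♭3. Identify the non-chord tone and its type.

C4 is an appoggiatura.

The harmony at that moment is E diminished triad (E, G, B♭); C4 is not a chord tone.
It is approached by leap up from G3 and left by step down to B♭3.
Leap in, step out — an appoggiatura.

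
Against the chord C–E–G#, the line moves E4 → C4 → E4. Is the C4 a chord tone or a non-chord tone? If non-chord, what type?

C augmented triad contains C, E, G#; C is the root, so it is a chord tone.

Chord tone (the root of C augmented triad).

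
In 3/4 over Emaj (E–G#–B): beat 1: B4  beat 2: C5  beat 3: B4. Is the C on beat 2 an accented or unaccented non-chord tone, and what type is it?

The harmony at that moment is E major triad (E, G#, B); C5 is not a chord tone.
It is approached by step up from B4 and left by step down to B4.
Step away and step back to the same note — a neighbor tone (upper neighbor).
It falls on a weak beat, so it is unaccented.

Unaccented neighbor tone.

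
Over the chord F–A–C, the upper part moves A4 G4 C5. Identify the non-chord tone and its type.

G4 is an escape tone.

The harmony at that moment is F major triad (F, A, C); G4 is not a chord tone.
It is approached by step down from A4 and left by leap up to C5.
Step in, leap out — an escape tone.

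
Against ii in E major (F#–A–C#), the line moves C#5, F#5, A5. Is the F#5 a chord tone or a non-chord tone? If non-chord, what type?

Chord tone (the root of F# minor triad).

F# minor triad contains F#, A, C#; F# is the root, so it is a chord tone.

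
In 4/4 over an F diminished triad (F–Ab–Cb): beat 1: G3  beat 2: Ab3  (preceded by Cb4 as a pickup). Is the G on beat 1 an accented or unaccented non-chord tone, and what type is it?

Accented appoggiatura.

The harmony at that moment is F diminished triad (F, Ab, Cb); G3 is not a chord tone.
It is approached by leap down from Cb4 and left by step up to Ab3.
Leap in, step out — an appoggiatura.
It falls on the downbeat, so it is accented.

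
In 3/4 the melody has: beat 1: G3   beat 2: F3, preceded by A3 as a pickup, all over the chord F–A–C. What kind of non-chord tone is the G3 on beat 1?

Passing tone.

The harmony at that moment is F major triad (F, A, C); G3 is not a chord tone.
It is approached by step down from A3 and left by step down to F3.
Step in, step out in the same direction — a passing tone.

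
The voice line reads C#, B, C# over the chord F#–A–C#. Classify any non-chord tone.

B is a neighbor tone.

The harmony at that moment is F# minor triad (F#, A, C#); B is not a chord tone.
It is approached by step down from C# and left by step up to C#.
Step away and step back to the same note — a neighbor tone (lower neighbor).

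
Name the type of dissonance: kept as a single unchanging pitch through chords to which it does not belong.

Pedal tone.

Approach: none. Departure: none — a single pitch is sustained while the chords change around it, passing through harmonies that do not contain it.
No melodic motion at all; the dissonance is created entirely by the moving harmonies against the stationary note — a pedal tone (pedal point).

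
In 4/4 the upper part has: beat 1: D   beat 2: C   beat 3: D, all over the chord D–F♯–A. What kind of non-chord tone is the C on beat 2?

Lower neighbor tone.

The harmony at that moment is D major triad (D, F♯, A); C is not a chord tone.
It is approached by step down from D and left by step up to D.
Step away and step back to the same note — a neighbor tone (lower neighbor).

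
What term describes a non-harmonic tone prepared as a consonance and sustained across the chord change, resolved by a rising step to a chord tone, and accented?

Approach: by preparation — the pitch is first a chord tone, then held (tied or repeated) while the harmony changes under it. Departure: up by step. Metric position: strong.
A prepared dissonance that resolves upward by step — a retardation. (The same figure resolving downward would be a suspension.)

Retardation.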